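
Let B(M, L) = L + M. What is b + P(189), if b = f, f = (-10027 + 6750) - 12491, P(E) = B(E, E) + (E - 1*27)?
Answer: -15228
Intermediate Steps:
P(E) = -27 + 3*E (P(E) = (E + E) + (E - 1*27) = 2*E + (E - 27) = 2*E + (-27 + E) = -27 + 3*E)
f = -15768 (f = -3277 - 12491 = -15768)
b = -15768
b + P(189) = -15768 + (-27 + 3*189) = -15768 + (-27 + 567) = -15768 + 540 = -15228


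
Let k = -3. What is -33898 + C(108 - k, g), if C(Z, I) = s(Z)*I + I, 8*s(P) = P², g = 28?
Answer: 18507/2 ≈ 9253.5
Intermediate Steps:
s(P) = P²/8
C(Z, I) = I + I*Z²/8 (C(Z, I) = (Z²/8)*I + I = I*Z²/8 + I = I + I*Z²/8)
-33898 + C(108 - k, g) = -33898 + (⅛)*28*(8 + (108 - 1*(-3))²) = -33898 + (⅛)*28*(8 + (108 + 3)²) = -33898 + (⅛)*28*(8 + 111²) = -33898 + (⅛)*28*(8 + 12321) = -33898 + (⅛)*28*12329 = -33898 + 86303/2 = 18507/2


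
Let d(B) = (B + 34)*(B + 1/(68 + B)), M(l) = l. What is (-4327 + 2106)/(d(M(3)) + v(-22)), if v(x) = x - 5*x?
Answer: -157691/14166 ≈ -11.132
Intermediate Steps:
v(x) = -4*x
d(B) = (34 + B)*(B + 1/(68 + B))
(-4327 + 2106)/(d(M(3)) + v(-22)) = (-4327 + 2106)/((34 + 3**3 + 102*3**2 + 2313*3)/(68 + 3) - 4*(-22)) = -2221/((34 + 27 + 102*9 + 6939)/71 + 88) = -2221/((34 + 27 + 918 + 6939)/71 + 88) = -2221/((1/71)*7918 + 88) = -2221/(7918/71 + 88) = -2221/14166/71 = -2221*71/14166 = -157691/14166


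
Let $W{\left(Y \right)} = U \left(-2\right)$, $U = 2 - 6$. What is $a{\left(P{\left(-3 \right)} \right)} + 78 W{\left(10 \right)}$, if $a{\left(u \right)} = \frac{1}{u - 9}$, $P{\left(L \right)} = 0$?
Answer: $\frac{5615}{9} \approx 623.89$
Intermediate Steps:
$U = -4$ ($U = 2 - 6 = -4$)
$W{\left(Y \right)} = 8$ ($W{\left(Y \right)} = \left(-4\right) \left(-2\right) = 8$)
$a{\left(u \right)} = \frac{1}{-9 + u}$
$a{\left(P{\left(-3 \right)} \right)} + 78 W{\left(10 \right)} = \frac{1}{-9 + 0} + 78 \cdot 8 = \frac{1}{-9} + 624 = - \frac{1}{9} + 624 = \frac{5615}{9}$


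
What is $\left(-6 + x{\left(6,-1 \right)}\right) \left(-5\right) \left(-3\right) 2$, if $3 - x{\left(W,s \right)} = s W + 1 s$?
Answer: $120$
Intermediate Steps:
$x{\left(W,s \right)} = 3 - s - W s$ ($x{\left(W,s \right)} = 3 - \left(s W + 1 s\right) = 3 - \left(W s + s\right) = 3 - \left(s + W s\right) = 3 - s - W s$)
$\left(-6 + x{\left(6,-1 \right)}\right) \left(-5\right) \left(-3\right) 2 = \left(-6 - \left(-4 - 6\right)\right) \left(-5\right) \left(-3\right) 2 = \left(-6 + \left(3 + 1 + 6\right)\right) 15 \cdot 2 = \left(-6 + 10\right) 30 = 4 \cdot 30 = 120$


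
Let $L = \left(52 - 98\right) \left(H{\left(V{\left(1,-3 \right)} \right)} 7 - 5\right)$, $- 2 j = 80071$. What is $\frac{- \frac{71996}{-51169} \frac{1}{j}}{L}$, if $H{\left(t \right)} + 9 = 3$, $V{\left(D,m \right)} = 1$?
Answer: $- \frac{71996}{4429022391919} \approx -1.6256 \cdot 10^{-8}$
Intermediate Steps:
$j = - \frac{80071}{2}$ ($j = \left(- \frac{1}{2}\right) 80071 = - \frac{80071}{2} \approx -40036.0$)
$H{\left(t \right)} = -6$ ($H{\left(t \right)} = -9 + 3 = -6$)
$L = 2162$ ($L = \left(52 - 98\right) \left(\left(-6\right) 7 - 5\right) = - 46 \left(-42 - 5\right) = \left(-46\right) \left(-47\right) = 2162$)
$\frac{- \frac{71996}{-51169} \frac{1}{j}}{L} = \frac{- \frac{71996}{-51169} \frac{1}{- \frac{80071}{2}}}{2162} = \left(-71996\right) \left(- \frac{1}{51169}\right) \left(- \frac{2}{80071}\right) \frac{1}{2162} = \frac{71996}{51169} \left(- \frac{2}{80071}\right) \frac{1}{2162} = \left(- \frac{143992}{4097152999}\right) \frac{1}{2162} = - \frac{71996}{4429022391919}$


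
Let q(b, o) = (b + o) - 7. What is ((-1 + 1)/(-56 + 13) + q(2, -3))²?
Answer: 64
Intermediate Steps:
q(b, o) = -7 + b + o
((-1 + 1)/(-56 + 13) + q(2, -3))² = ((-1 + 1)/(-56 + 13) + (-7 + 2 - 3))² = (0/(-43) - 8)² = (0*(-1/43) - 8)² = (0 - 8)² = (-8)² = 64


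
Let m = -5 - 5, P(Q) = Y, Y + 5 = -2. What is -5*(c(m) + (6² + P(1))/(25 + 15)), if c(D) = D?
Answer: 371/8 ≈ 46.375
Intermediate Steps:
Y = -7 (Y = -5 - 2 = -7)
P(Q) = -7
m = -10
-5*(c(m) + (6² + P(1))/(25 + 15)) = -5*(-10 + (6² - 7)/(25 + 15)) = -5*(-10 + (36 - 7)/40) = -5*(-10 + 29*(1/40)) = -5*(-10 + 29/40) = -5*(-371/40) = 371/8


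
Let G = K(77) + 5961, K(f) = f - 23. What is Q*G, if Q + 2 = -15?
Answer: -102255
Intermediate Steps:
K(f) = -23 + f
Q = -17 (Q = -2 - 15 = -17)
G = 6015 (G = (-23 + 77) + 5961 = 54 + 5961 = 6015)
Q*G = -17*6015 = -102255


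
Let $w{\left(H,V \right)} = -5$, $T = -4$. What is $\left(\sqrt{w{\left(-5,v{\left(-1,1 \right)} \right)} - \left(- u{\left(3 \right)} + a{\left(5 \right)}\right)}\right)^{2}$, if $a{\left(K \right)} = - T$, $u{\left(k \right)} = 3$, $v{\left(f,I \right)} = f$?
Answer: $-6$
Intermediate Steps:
$a{\left(K \right)} = 4$ ($a{\left(K \right)} = \left(-1\right) \left(-4\right) = 4$)
$\left(\sqrt{w{\left(-5,v{\left(-1,1 \right)} \right)} - \left(- u{\left(3 \right)} + a{\left(5 \right)}\right)}\right)^{2} = \left(\sqrt{-5 + \left(3 - 4\right)}\right)^{2} = \left(\sqrt{-5 - 1}\right)^{2} = \left(\sqrt{-6}\right)^{2} = \left(i \sqrt{6}\right)^{2} = -6$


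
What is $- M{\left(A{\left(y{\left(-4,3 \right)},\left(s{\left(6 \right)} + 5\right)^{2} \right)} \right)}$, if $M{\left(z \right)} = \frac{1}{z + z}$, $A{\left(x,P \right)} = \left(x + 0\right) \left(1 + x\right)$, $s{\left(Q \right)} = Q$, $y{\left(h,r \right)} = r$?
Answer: $- \frac{1}{24} \approx -0.041667$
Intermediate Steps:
$A{\left(x,P \right)} = x \left(1 + x\right)$
$M{\left(z \right)} = \frac{1}{2 z}$
$- M{\left(A{\left(y{\left(-4,3 \right)},\left(s{\left(6 \right)} + 5\right)^{2} \right)} \right)} = - \frac{1}{2 \cdot 3 \left(1 + 3\right)} = - \frac{1}{2 \cdot 3 \cdot 4} = - \frac{1}{2 \cdot 12} = \left(-1\right) \frac{1}{24} = - \frac{1}{24}$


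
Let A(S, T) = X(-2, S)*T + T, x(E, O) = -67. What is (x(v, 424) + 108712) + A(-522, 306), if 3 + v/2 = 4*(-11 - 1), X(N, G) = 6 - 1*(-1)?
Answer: 111093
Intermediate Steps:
X(N, G) = 7 (X(N, G) = 6 + 1 = 7)
v = -102 (v = -6 + 2*(4*(-11 - 1)) = -6 + 2*(4*(-12)) = -6 + 2*(-48) = -6 - 96 = -102)
A(S, T) = 8*T (A(S, T) = 7*T + T = 8*T)
(x(v, 424) + 108712) + A(-522, 306) = (-67 + 108712) + 8*306 = 108645 + 2448 = 111093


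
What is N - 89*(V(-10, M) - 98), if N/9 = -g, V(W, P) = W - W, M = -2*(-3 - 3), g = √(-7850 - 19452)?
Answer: 8722 - 9*I*√27302 ≈ 8722.0 - 1487.1*I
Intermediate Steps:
g = I*√27302 (g = √(-27302) = I*√27302 ≈ 165.23*I)
M = 12 (M = -2*(-6) = 12)
V(W, P) = 0
N = -9*I*√27302 (N = 9*(-I*√27302) = -9*I*√27302 ≈ -1487.1*I)
N - 89*(V(-10, M) - 98) = -9*I*√27302 - 89*(0 - 98) = -9*I*√27302 - 89*(-98) = -9*I*√27302 + 8722 = 8722 - 9*I*√27302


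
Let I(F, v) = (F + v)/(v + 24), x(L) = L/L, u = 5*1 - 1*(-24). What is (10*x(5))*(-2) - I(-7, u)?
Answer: -1082/53 ≈ -20.415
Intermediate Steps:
u = 29 (u = 5 + 24 = 29)
x(L) = 1
I(F, v) = (F + v)/(24 + v)
(10*x(5))*(-2) - I(-7, u) = (10*1)*(-2) - (-7 + 29)/(24 + 29) = 10*(-2) - 22/53 = -20 - 22/53 = -1082/53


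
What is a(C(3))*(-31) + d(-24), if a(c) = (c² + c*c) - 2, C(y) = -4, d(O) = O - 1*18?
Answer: -972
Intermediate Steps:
d(O) = -18 + O (d(O) = O - 18 = -18 + O)
a(c) = -2 + 2*c² (a(c) = (c² + c²) - 2 = 2*c² - 2 = -2 + 2*c²)
a(C(3))*(-31) + d(-24) = (-2 + 2*(-4)²)*(-31) + (-18 - 24) = (-2 + 2*16)*(-31) - 42 = (-2 + 32)*(-31) - 42 = 30*(-31) - 42 = -930 - 42 = -972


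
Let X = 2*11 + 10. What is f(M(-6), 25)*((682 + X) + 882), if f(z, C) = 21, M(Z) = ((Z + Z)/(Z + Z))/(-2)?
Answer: 33516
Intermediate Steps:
X = 32 (X = 22 + 10 = 32)
M(Z) = -½ (M(Z) = ((2*Z)/((2*Z)))*(-½) = ((2*Z)*(1/(2*Z)))*(-½) = 1*(-½) = -½)
f(M(-6), 25)*((682 + X) + 882) = 21*((682 + 32) + 882) = 21*(714 + 882) = 21*1596 = 33516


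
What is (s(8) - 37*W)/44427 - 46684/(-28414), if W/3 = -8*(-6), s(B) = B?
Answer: 961433794/631174389 ≈ 1.5232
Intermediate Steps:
W = 144 (W = 3*(-8*(-6)) = 3*48 = 144)
(s(8) - 37*W)/44427 - 46684/(-28414) = (8 - 37*144)/44427 - 46684/(-28414) = (8 - 5328)*(1/44427) - 46684*(-1/28414) = -5320*1/44427 + 23342/14207 = -5320/44427 + 23342/14207 = 961433794/631174389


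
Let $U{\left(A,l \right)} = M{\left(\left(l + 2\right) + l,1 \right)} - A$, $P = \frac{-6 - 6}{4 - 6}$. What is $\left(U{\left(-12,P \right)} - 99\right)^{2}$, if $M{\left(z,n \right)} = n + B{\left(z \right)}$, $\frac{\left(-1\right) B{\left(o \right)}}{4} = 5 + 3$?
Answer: $13924$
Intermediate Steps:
$B{\left(o \right)} = -32$ ($B{\left(o \right)} = - 4 \left(5 + 3\right) = \left(-4\right) 8 = -32$)
$M{\left(z,n \right)} = -32 + n$ ($M{\left(z,n \right)} = n - 32 = -32 + n$)
$P = 6$ ($P = - \frac{12}{-2} = \left(-12\right) \left(- \frac{1}{2}\right) = 6$)
$U{\left(A,l \right)} = -31 - A$ ($U{\left(A,l \right)} = \left(-32 + 1\right) - A = -31 - A$)
$\left(U{\left(-12,P \right)} - 99\right)^{2} = \left(\left(-31 - -12\right) - 99\right)^{2} = \left(\left(-31 + 12\right) - 99\right)^{2} = \left(-19 - 99\right)^{2} = \left(-118\right)^{2} = 13924$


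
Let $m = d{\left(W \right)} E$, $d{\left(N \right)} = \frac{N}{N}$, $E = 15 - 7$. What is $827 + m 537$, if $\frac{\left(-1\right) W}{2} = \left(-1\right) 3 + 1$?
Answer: $5123$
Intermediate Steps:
$E = 8$ ($E = 15 - 7 = 8$)
$W = 4$ ($W = - 2 \left(\left(-1\right) 3 + 1\right) = - 2 \left(-3 + 1\right) = \left(-2\right) \left(-2\right) = 4$)
$d{\left(N \right)} = 1$
$m = 8$ ($m = 1 \cdot 8 = 8$)
$827 + m 537 = 827 + 8 \cdot 537 = 827 + 4296 = 5123$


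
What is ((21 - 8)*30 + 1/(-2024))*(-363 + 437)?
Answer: 29206283/1012 ≈ 28860.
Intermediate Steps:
((21 - 8)*30 + 1/(-2024))*(-363 + 437) = (13*30 - 1/2024)*74 = (390 - 1/2024)*74 = (789359/2024)*74 = 29206283/1012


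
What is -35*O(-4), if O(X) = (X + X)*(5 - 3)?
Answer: 560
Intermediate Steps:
O(X) = 4*X (O(X) = (2*X)*2 = 4*X)
-35*O(-4) = -140*(-4) = -35*(-16) = 560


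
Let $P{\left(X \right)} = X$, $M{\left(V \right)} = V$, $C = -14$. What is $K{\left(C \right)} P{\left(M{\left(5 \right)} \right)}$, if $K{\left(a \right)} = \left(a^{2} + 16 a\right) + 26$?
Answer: $-10$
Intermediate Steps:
$K{\left(a \right)} = 26 + a^{2} + 16 a$
$K{\left(C \right)} P{\left(M{\left(5 \right)} \right)} = \left(26 + \left(-14\right)^{2} + 16 \left(-14\right)\right) 5 = \left(26 + 196 - 224\right) 5 = \left(-2\right) 5 = -10$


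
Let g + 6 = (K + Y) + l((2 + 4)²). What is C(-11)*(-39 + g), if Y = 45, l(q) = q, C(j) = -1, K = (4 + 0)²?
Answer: -52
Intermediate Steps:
K = 16 (K = 4² = 16)
g = 91 (g = -6 + ((16 + 45) + (2 + 4)²) = -6 + (61 + 6²) = -6 + (61 + 36) = -6 + 97 = 91)
C(-11)*(-39 + g) = -(-39 + 91) = -1*52 = -52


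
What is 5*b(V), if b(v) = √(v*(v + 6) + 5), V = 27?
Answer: 40*√14 ≈ 149.67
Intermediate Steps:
b(v) = √(5 + v*(6 + v)) (b(v) = √(v*(6 + v) + 5) = √(5 + v*(6 + v)))
5*b(V) = 5*√(5 + 27² + 6*27) = 5*√(5 + 729 + 162) = 5*√896 = 5*(8*√14) = 40*√14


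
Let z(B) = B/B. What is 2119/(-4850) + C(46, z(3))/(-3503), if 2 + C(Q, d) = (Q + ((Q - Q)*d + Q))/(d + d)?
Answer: -7636257/16989550 ≈ -0.44947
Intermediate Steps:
z(B) = 1
C(Q, d) = -2 + Q/d (C(Q, d) = -2 + (Q + ((Q - Q)*d + Q))/(d + d) = -2 + (Q + (0*d + Q))/((2*d)) = -2 + (Q + (0 + Q))*(1/(2*d)) = -2 + (Q + Q)*(1/(2*d)) = -2 + (2*Q)*(1/(2*d)) = -2 + Q/d)
2119/(-4850) + C(46, z(3))/(-3503) = 2119/(-4850) + (-2 + 46/1)/(-3503) = 2119*(-1/4850) + (-2 + 46*1)*(-1/3503) = -2119/4850 + (-2 + 46)*(-1/3503) = -2119/4850 + 44*(-1/3503) = -2119/4850 - 44/3503 = -7636257/16989550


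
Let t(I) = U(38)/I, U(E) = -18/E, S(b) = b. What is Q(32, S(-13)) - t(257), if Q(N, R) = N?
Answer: 156265/4883 ≈ 32.002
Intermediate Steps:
t(I) = -9/(19*I) (t(I) = (-18/38)/I = (-18*1/38)/I = -9/(19*I))
Q(32, S(-13)) - t(257) = 32 - (-9)/(19*257) = 32 - 1*(-9/4883) = 32 + 9/4883 = 156265/4883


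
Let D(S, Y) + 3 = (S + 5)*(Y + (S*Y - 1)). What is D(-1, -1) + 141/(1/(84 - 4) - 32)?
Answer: -9731/853 ≈ -11.408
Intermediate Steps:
D(S, Y) = -3 + (5 + S)*(-1 + Y + S*Y) (D(S, Y) = -3 + (S + 5)*(Y + (S*Y - 1)) = -3 + (5 + S)*(Y + (-1 + S*Y)) = -3 + (5 + S)*(-1 + Y + S*Y))
D(-1, -1) + 141/(1/(84 - 4) - 32) = (-8 - 1*(-1) + 5*(-1) - 1*(-1)² + 6*(-1)*(-1)) + 141/(1/(84 - 4) - 32) = (-8 + 1 - 5 - 1*1 + 6) + 141/(1/80 - 32) = (-8 + 1 - 5 - 1 + 6) + 141/(1/80 - 32) = -7 + 141/(-2559/80) = -7 - 80/2559*141 = -7 - 3760/853 = -9731/853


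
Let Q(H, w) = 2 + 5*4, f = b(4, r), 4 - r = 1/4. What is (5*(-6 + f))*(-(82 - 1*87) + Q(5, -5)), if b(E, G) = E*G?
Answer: 1215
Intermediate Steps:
r = 15/4 (r = 4 - 1/4 = 15/4 ≈ 3.7500)
f = 15 (f = 4*(15/4) = 15)
Q(H, w) = 22 (Q(H, w) = 2 + 20 = 22)
(5*(-6 + f))*(-(82 - 1*87) + Q(5, -5)) = (5*(-6 + 15))*(-(82 - 1*87) + 22) = (5*9)*(-(82 - 87) + 22) = 45*(-1*(-5) + 22) = 45*(5 + 22) = 45*27 = 1215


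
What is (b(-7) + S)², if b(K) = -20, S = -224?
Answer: 59536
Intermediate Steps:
(b(-7) + S)² = (-20 - 224)² = (-244)² = 59536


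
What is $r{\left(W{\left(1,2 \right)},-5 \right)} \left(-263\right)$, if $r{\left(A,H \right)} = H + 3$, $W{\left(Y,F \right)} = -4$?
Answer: $526$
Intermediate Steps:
$r{\left(A,H \right)} = 3 + H$
$r{\left(W{\left(1,2 \right)},-5 \right)} \left(-263\right) = \left(3 - 5\right) \left(-263\right) = \left(-2\right) \left(-263\right) = 526$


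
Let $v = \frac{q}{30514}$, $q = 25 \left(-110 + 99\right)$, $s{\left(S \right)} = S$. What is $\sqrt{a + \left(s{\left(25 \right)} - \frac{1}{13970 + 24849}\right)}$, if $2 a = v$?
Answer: $\frac{\sqrt{289843039300927981}}{107683906} \approx 4.9995$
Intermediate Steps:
$q = -275$ ($q = 25 \left(-11\right) = -275$)
$v = - \frac{25}{2774}$ ($v = - \frac{275}{30514} = \left(-275\right) \frac{1}{30514} = - \frac{25}{2774} \approx -0.0090123$)
$a = - \frac{25}{5548}$ ($a = \frac{1}{2} \left(- \frac{25}{2774}\right) = - \frac{25}{5548} \approx -0.0045061$)
$\sqrt{a + \left(s{\left(25 \right)} - \frac{1}{13970 + 24849}\right)} = \sqrt{- \frac{25}{5548} + \left(25 - \frac{1}{13970 + 24849}\right)} = \sqrt{- \frac{25}{5548} + \left(25 - \frac{1}{38819}\right)} = \sqrt{- \frac{25}{5548} + \frac{970474}{38819}} = \sqrt{\frac{5383219277}{215367812}} = \frac{\sqrt{289843039300927981}}{107683906}$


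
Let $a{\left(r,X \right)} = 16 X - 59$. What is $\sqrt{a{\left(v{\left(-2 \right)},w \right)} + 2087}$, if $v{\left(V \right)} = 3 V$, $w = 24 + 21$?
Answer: $2 \sqrt{687} \approx 52.421$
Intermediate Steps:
$w = 45$
$a{\left(r,X \right)} = -59 + 16 X$
$\sqrt{a{\left(v{\left(-2 \right)},w \right)} + 2087} = \sqrt{\left(-59 + 16 \cdot 45\right) + 2087} = \sqrt{\left(-59 + 720\right) + 2087} = \sqrt{661 + 2087} = \sqrt{2748} = 2 \sqrt{687}$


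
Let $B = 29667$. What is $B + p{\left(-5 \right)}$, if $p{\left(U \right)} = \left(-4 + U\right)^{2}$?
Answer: $29748$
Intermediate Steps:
$B + p{\left(-5 \right)} = 29667 + \left(-4 - 5\right)^{2} = 29667 + \left(-9\right)^{2} = 29667 + 81 = 29748$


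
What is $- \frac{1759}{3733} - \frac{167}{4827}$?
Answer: $- \frac{9114104}{18019191} \approx -0.5058$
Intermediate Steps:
$- \frac{1759}{3733} - \frac{167}{4827} = - \frac{9114104}{18019191}$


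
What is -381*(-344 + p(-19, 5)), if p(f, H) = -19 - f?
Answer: 131064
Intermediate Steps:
-381*(-344 + p(-19, 5)) = -381*(-344 + (-19 - 1*(-19))) = -381*(-344 + (-19 + 19)) = -381*(-344 + 0) = -381*(-344) = 131064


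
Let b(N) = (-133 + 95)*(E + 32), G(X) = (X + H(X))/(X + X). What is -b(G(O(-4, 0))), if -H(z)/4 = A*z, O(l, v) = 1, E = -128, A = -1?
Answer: -3648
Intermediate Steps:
H(z) = 4*z (H(z) = -(-4)*z = 4*z)
G(X) = 5/2 (G(X) = (X + 4*X)/(X + X) = (5*X)/((2*X)) = (5*X)*(1/(2*X)) = 5/2)
b(N) = 3648 (b(N) = (-133 + 95)*(-128 + 32) = -38*(-96) = 3648)
-b(G(O(-4, 0))) = -1*3648 = -3648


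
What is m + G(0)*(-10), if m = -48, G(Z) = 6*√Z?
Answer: -48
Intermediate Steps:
m + G(0)*(-10) = -48 + (6*√0)*(-10) = -48 + (6*0)*(-10) = -48 + 0*(-10) = -48 + 0 = -48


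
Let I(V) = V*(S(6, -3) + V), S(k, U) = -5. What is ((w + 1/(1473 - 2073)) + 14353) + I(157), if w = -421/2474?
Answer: 28364529863/742200 ≈ 38217.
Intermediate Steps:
I(V) = V*(-5 + V)
w = -421/2474 (w = -421*1/2474 = -421/2474 ≈ -0.17017)
((w + 1/(1473 - 2073)) + 14353) + I(157) = ((-421/2474 + 1/(1473 - 2073)) + 14353) + 157*(-5 + 157) = ((-421/2474 + 1/(-600)) + 14353) + 157*152 = ((-421/2474 - 1/600) + 14353) + 23864 = (-127537/742200 + 14353) + 23864 = 10652669063/742200 + 23864 = 28364529863/742200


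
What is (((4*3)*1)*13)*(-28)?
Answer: -4368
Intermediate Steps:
(((4*3)*1)*13)*(-28) = ((12*1)*13)*(-28) = (12*13)*(-28) = 156*(-28) = -4368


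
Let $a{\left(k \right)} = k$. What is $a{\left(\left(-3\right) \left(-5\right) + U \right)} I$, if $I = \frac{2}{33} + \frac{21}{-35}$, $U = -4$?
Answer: $- \frac{89}{15} \approx -5.9333$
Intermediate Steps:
$I = - \frac{89}{165}$ ($I = 2 \cdot \frac{1}{33} + 21 \left(- \frac{1}{35}\right) = \frac{2}{33} - \frac{3}{5} = - \frac{89}{165} \approx -0.53939$)
$a{\left(\left(-3\right) \left(-5\right) + U \right)} I = \left(\left(-3\right) \left(-5\right) - 4\right) \left(- \frac{89}{165}\right) = \left(15 - 4\right) \left(- \frac{89}{165}\right) = 11 \left(- \frac{89}{165}\right) = - \frac{89}{15}$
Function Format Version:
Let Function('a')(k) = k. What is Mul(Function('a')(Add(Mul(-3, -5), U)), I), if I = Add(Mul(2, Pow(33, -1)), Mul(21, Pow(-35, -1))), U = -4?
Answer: Rational(-89, 15) ≈ -5.9333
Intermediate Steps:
I = Rational(-89, 165) (I = Add(Mul(2, Rational(1, 33)), Mul(21, Rational(-1, 35))) = Add(Rational(2, 33), Rational(-3, 5)) = Rational(-89, 165) ≈ -0.53939)
Mul(Function('a')(Add(Mul(-3, -5), U)), I) = Mul(Add(Mul(-3, -5), -4), Rational(-89, 165)) = Mul(Add(15, -4), Rational(-89, 165)) = Mul(11, Rational(-89, 165)) = Rational(-89, 15)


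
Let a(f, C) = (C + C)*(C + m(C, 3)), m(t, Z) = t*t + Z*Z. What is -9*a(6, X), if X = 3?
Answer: -1134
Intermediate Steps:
m(t, Z) = Z² + t² (m(t, Z) = t² + Z² = Z² + t²)
a(f, C) = 2*C*(9 + C + C²) (a(f, C) = (C + C)*(C + (3² + C²)) = (2*C)*(C + (9 + C²)) = (2*C)*(9 + C + C²) = 2*C*(9 + C + C²))
-9*a(6, X) = -18*3*(9 + 3 + 3²) = -18*3*(9 + 3 + 9) = -18*3*21 = -9*126 = -1134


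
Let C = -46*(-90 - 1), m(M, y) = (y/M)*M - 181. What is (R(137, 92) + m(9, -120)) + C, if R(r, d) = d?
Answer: 3977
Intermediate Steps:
m(M, y) = -181 + y (m(M, y) = y - 181 = -181 + y)
C = 4186 (C = -46*(-91) = 4186)
(R(137, 92) + m(9, -120)) + C = (92 + (-181 - 120)) + 4186 = (92 - 301) + 4186 = -209 + 4186 = 3977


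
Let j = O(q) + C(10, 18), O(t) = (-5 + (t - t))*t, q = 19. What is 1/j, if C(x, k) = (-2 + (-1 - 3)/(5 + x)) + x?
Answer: -15/1309 ≈ -0.011459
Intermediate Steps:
O(t) = -5*t (O(t) = (-5 + 0)*t = -5*t)
C(x, k) = -2 + x - 4/(5 + x) (C(x, k) = (-2 - 4/(5 + x)) + x = -2 + x - 4/(5 + x))
j = -1309/15 (j = -5*19 + (-14 + 10² + 3*10)/(5 + 10) = -95 + (-14 + 100 + 30)/15 = -95 + (1/15)*116 = -95 + 116/15 = -1309/15 ≈ -87.267)
1/j = 1/(-1309/15) = -15/1309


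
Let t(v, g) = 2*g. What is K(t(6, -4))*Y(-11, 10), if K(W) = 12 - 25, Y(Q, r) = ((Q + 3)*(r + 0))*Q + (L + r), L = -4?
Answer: -11518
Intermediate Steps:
Y(Q, r) = -4 + r + Q*r*(3 + Q) (Y(Q, r) = ((Q + 3)*(r + 0))*Q + (-4 + r) = ((3 + Q)*r)*Q + (-4 + r) = (r*(3 + Q))*Q + (-4 + r) = Q*r*(3 + Q) + (-4 + r) = -4 + r + Q*r*(3 + Q))
K(W) = -13
K(t(6, -4))*Y(-11, 10) = -13*(-4 + 10 + 10*(-11)² + 3*(-11)*10) = -13*(-4 + 10 + 10*121 - 330) = -13*(-4 + 10 + 1210 - 330) = -13*886 = -11518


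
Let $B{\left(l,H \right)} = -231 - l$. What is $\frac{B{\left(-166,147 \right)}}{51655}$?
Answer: $- \frac{13}{10331} \approx -0.0012583$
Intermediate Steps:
$\frac{B{\left(-166,147 \right)}}{51655} = \frac{-231 - -166}{51655} = \left(-231 + 166\right) \frac{1}{51655} = \left(-65\right) \frac{1}{51655} = - \frac{13}{10331}$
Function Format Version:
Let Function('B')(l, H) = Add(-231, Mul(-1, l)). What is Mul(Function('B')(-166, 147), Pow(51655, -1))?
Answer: Rational(-13, 10331) ≈ -0.0012583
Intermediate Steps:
Mul(Function('B')(-166, 147), Pow(51655, -1)) = Mul(Add(-231, Mul(-1, -166)), Pow(51655, -1)) = Mul(Add(-231, 166), Rational(1, 51655)) = Mul(-65, Rational(1, 51655)) = Rational(-13, 10331)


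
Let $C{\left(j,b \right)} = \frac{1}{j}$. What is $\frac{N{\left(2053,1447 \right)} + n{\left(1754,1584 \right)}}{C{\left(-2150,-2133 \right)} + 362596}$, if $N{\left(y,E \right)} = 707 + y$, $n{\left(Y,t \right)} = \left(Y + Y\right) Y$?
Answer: $\frac{13234952800}{779581399} \approx 16.977$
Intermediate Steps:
$n{\left(Y,t \right)} = 2 Y^{2}$ ($n{\left(Y,t \right)} = 2 Y Y = 2 Y^{2}$)
$\frac{N{\left(2053,1447 \right)} + n{\left(1754,1584 \right)}}{C{\left(-2150,-2133 \right)} + 362596} = \frac{\left(707 + 2053\right) + 2 \cdot 1754^{2}}{\frac{1}{-2150} + 362596} = \frac{2760 + 2 \cdot 3076516}{- \frac{1}{2150} + 362596} = \frac{2760 + 6153032}{\frac{779581399}{2150}} = 6155792 \cdot \frac{2150}{779581399} = \frac{13234952800}{779581399}$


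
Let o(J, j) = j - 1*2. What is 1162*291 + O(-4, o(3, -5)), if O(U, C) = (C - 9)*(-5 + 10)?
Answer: 338062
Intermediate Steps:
o(J, j) = -2 + j (o(J, j) = j - 2 = -2 + j)
O(U, C) = -45 + 5*C (O(U, C) = (-9 + C)*5 = -45 + 5*C)
1162*291 + O(-4, o(3, -5)) = 1162*291 + (-45 + 5*(-2 - 5)) = 338142 + (-45 + 5*(-7)) = 338142 + (-45 - 35) = 338142 - 80 = 338062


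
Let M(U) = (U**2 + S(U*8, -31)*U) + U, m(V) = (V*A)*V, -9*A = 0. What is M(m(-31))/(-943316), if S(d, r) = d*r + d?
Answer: 0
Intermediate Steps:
A = 0 (A = -1/9*0 = 0)
m(V) = 0 (m(V) = (V*0)*V = 0*V = 0)
S(d, r) = d + d*r
M(U) = U - 239*U**2 (M(U) = (U**2 + ((U*8)*(1 - 31))*U) + U = (U**2 + ((8*U)*(-30))*U) + U = (U**2 + (-240*U)*U) + U = (U**2 - 240*U**2) + U = -239*U**2 + U = U - 239*U**2)
M(m(-31))/(-943316) = (0*(1 - 239*0))/(-943316) = (0*(1 + 0))*(-1/943316) = (0*1)*(-1/943316) = 0*(-1/943316) = 0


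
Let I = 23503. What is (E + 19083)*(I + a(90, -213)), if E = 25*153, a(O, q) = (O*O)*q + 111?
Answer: -38982222888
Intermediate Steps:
a(O, q) = 111 + q*O² (a(O, q) = O²*q + 111 = q*O² + 111 = 111 + q*O²)
E = 3825
(E + 19083)*(I + a(90, -213)) = (3825 + 19083)*(23503 + (111 - 213*90²)) = 22908*(23503 + (111 - 213*8100)) = 22908*(23503 + (111 - 1725300)) = 22908*(23503 - 1725189) = 22908*(-1701686) = -38982222888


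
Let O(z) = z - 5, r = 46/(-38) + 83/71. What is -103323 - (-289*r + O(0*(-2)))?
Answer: -139392166/1349 ≈ -1.0333e+5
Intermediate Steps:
r = -56/1349 (r = 46*(-1/38) + 83*(1/71) = -23/19 + 83/71 = -56/1349 ≈ -0.041512)
O(z) = -5 + z
-103323 - (-289*r + O(0*(-2))) = -103323 - (-289*(-56/1349) + (-5 + 0*(-2))) = -103323 - (16184/1349 + (-5 + 0)) = -103323 - (16184/1349 - 5) = -103323 - 1*9439/1349 = -103323 - 9439/1349 = -139392166/1349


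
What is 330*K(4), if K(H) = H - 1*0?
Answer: 1320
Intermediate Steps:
K(H) = H (K(H) = H + 0 = H)
330*K(4) = 330*4 = 1320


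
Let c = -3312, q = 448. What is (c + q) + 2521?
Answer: -343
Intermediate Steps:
(c + q) + 2521 = (-3312 + 448) + 2521 = -2864 + 2521 = -343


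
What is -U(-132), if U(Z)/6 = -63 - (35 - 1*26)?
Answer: 432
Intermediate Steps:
U(Z) = -432 (U(Z) = 6*(-63 - (35 - 1*26)) = 6*(-63 - (35 - 26)) = 6*(-63 - 1*9) = 6*(-63 - 9) = 6*(-72) = -432)
-U(-132) = -1*(-432) = 432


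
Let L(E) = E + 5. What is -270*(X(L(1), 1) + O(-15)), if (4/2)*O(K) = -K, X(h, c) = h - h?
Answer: -2025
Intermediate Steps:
L(E) = 5 + E
X(h, c) = 0
O(K) = -K/2 (O(K) = (-K)/2 = -K/2)
-270*(X(L(1), 1) + O(-15)) = -270*(0 - ½*(-15)) = -270*(0 + 15/2) = -270*15/2 = -2025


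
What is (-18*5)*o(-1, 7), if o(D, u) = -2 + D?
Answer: 270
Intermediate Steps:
(-18*5)*o(-1, 7) = (-18*5)*(-2 - 1) = -90*(-3) = 270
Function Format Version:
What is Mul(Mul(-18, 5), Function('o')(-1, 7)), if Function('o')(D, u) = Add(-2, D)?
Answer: 270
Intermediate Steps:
Mul(Mul(-18, 5), Function('o')(-1, 7)) = Mul(Mul(-18, 5), Add(-2, -1)) = Mul(-90, -3) = 270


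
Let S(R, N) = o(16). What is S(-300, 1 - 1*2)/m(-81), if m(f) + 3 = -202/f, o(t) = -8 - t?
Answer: 1944/41 ≈ 47.415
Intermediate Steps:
S(R, N) = -24 (S(R, N) = -8 - 1*16 = -8 - 16 = -24)
m(f) = -3 - 202/f
S(-300, 1 - 1*2)/m(-81) = -24/(-3 - 202/(-81)) = -24/(-3 - 202*(-1/81)) = -24/(-3 + 202/81) = -24/(-41/81) = -24*(-81/41) = 1944/41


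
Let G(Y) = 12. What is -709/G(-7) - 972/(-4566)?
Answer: -537605/9132 ≈ -58.870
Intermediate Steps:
-709/G(-7) - 972/(-4566) = -709/12 - 972/(-4566) = -709*1/12 - 972*(-1/4566) = -709/12 + 162/761 = -537605/9132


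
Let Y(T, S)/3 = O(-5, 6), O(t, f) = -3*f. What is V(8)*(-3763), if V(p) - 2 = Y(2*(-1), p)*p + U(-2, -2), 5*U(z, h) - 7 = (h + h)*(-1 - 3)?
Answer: 8003901/5 ≈ 1.6008e+6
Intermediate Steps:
U(z, h) = 7/5 - 8*h/5 (U(z, h) = 7/5 + ((h + h)*(-1 - 3))/5 = 7/5 + ((2*h)*(-4))/5 = 7/5 + (-8*h)/5 = 7/5 - 8*h/5)
Y(T, S) = -54 (Y(T, S) = 3*(-3*6) = 3*(-18) = -54)
V(p) = 33/5 - 54*p (V(p) = 2 + (-54*p + (7/5 - 8/5*(-2))) = 2 + (-54*p + (7/5 + 16/5)) = 2 + (-54*p + 23/5) = 2 + (23/5 - 54*p) = 33/5 - 54*p)
V(8)*(-3763) = (33/5 - 54*8)*(-3763) = (33/5 - 432)*(-3763) = -2127/5*(-3763) = 8003901/5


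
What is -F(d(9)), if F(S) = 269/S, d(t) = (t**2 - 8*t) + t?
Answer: -269/18 ≈ -14.944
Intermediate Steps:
d(t) = t**2 - 7*t
-F(d(9)) = -269/(9*(-7 + 9)) = -269/(9*2) = -269/18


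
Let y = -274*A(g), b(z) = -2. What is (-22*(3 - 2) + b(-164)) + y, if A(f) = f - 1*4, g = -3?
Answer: 1894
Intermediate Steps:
A(f) = -4 + f (A(f) = f - 4 = -4 + f)
y = 1918 (y = -274*(-4 - 3) = -274*(-7) = 1918)
(-22*(3 - 2) + b(-164)) + y = (-22*(3 - 2) - 2) + 1918 = (-22*1 - 2) + 1918 = (-22 - 2) + 1918 = -24 + 1918 = 1894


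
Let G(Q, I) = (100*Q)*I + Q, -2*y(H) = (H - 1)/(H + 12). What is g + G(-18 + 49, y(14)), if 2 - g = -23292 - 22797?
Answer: 45347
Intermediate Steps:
y(H) = -(-1 + H)/(2*(12 + H)) (y(H) = -(H - 1)/(2*(H + 12)) = -(-1 + H)/(2*(12 + H)))
g = 46091 (g = 2 - (-23292 - 22797) = 2 - 1*(-46089) = 2 + 46089 = 46091)
G(Q, I) = Q + 100*I*Q (G(Q, I) = 100*I*Q + Q = Q + 100*I*Q)
g + G(-18 + 49, y(14)) = 46091 + (-18 + 49)*(1 + 100*((1 - 1*14)/(2*(12 + 14)))) = 46091 + 31*(1 + 100*((½)*(1 - 14)/26)) = 46091 + 31*(1 + 100*((½)*(1/26)*(-13))) = 46091 + 31*(1 + 100*(-¼)) = 46091 + 31*(1 - 25) = 46091 + 31*(-24) = 46091 - 744 = 45347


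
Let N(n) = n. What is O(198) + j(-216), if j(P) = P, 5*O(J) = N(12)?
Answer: -1068/5 ≈ -213.60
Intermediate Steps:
O(J) = 12/5 (O(J) = (⅕)*12 = 12/5)
O(198) + j(-216) = 12/5 - 216 = -1068/5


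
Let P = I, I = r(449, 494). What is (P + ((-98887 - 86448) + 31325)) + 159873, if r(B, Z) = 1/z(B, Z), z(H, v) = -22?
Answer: 128985/22 ≈ 5863.0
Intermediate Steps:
r(B, Z) = -1/22 (r(B, Z) = 1/(-22) = -1/22)
I = -1/22 ≈ -0.045455
P = -1/22 ≈ -0.045455
(P + ((-98887 - 86448) + 31325)) + 159873 = (-1/22 + ((-98887 - 86448) + 31325)) + 159873 = (-1/22 + (-185335 + 31325)) + 159873 = (-1/22 - 154010) + 159873 = -3388221/22 + 159873 = 128985/22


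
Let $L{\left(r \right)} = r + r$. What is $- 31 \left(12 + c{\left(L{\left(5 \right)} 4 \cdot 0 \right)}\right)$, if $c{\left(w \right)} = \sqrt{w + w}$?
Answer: $-372$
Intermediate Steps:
$L{\left(r \right)} = 2 r$
$c{\left(w \right)} = \sqrt{2} \sqrt{w}$ ($c{\left(w \right)} = \sqrt{2 w} = \sqrt{2} \sqrt{w}$)
$- 31 \left(12 + c{\left(L{\left(5 \right)} 4 \cdot 0 \right)}\right) = - 31 \left(12 + \sqrt{2} \sqrt{2 \cdot 5 \cdot 4 \cdot 0}\right) = - 31 \left(12 + \sqrt{2} \sqrt{10 \cdot 4 \cdot 0}\right) = - 31 \left(12 + \sqrt{2} \sqrt{40 \cdot 0}\right) = - 31 \left(12 + \sqrt{2} \sqrt{0}\right) = - 31 \left(12 + \sqrt{2} \cdot 0\right) = - 31 \left(12 + 0\right) = \left(-31\right) 12 = -372$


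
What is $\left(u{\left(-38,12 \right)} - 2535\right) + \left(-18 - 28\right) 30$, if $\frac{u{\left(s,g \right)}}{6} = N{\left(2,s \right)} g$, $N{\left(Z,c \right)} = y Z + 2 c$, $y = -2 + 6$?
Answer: $-8811$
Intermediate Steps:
$y = 4$
$N{\left(Z,c \right)} = 2 c + 4 Z$ ($N{\left(Z,c \right)} = 4 Z + 2 c = 2 c + 4 Z$)
$u{\left(s,g \right)} = 6 g \left(8 + 2 s\right)$ ($u{\left(s,g \right)} = 6 \left(2 s + 4 \cdot 2\right) g = 6 \left(2 s + 8\right) g = 6 \left(8 + 2 s\right) g = 6 g \left(8 + 2 s\right)$)
$\left(u{\left(-38,12 \right)} - 2535\right) + \left(-18 - 28\right) 30 = \left(12 \cdot 12 \left(4 - 38\right) - 2535\right) + \left(-18 - 28\right) 30 = \left(12 \cdot 12 \left(-34\right) - 2535\right) - 1380 = \left(-4896 - 2535\right) - 1380 = -7431 - 1380 = -8811$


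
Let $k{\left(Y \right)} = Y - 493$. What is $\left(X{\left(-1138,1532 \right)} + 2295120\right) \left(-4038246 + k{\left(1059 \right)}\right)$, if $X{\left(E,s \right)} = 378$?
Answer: $-9268486364640$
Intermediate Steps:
$k{\left(Y \right)} = -493 + Y$
$\left(X{\left(-1138,1532 \right)} + 2295120\right) \left(-4038246 + k{\left(1059 \right)}\right) = \left(378 + 2295120\right) \left(-4038246 + \left(-493 + 1059\right)\right) = 2295498 \left(-4038246 + 566\right) = 2295498 \left(-4037680\right) = -9268486364640$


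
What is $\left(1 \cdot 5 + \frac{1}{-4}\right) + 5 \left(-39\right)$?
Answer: $- \frac{761}{4} \approx -190.25$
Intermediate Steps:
$\left(1 \cdot 5 + \frac{1}{-4}\right) + 5 \left(-39\right) = \left(5 - \frac{1}{4}\right) - 195 = \frac{19}{4} - 195 = - \frac{761}{4}$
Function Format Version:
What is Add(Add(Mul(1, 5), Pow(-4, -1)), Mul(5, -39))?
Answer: Rational(-761, 4) ≈ -190.25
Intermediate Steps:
Add(Add(Mul(1, 5), Pow(-4, -1)), Mul(5, -39)) = Add(Add(5, Rational(-1, 4)), -195) = Add(Rational(19, 4), -195) = Rational(-761, 4)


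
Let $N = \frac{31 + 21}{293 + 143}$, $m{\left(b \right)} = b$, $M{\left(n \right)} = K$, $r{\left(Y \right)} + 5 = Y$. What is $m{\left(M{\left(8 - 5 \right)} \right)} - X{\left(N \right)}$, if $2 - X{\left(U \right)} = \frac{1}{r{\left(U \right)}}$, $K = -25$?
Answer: $- \frac{14473}{532} \approx -27.205$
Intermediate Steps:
$r{\left(Y \right)} = -5 + Y$
$M{\left(n \right)} = -25$
$N = \frac{13}{109}$ ($N = \frac{52}{436} = 52 \cdot \frac{1}{436} = \frac{13}{109} \approx 0.11927$)
$X{\left(U \right)} = 2 - \frac{1}{-5 + U}$
$m{\left(M{\left(8 - 5 \right)} \right)} - X{\left(N \right)} = -25 - \frac{-11 + 2 \cdot \frac{13}{109}}{-5 + \frac{13}{109}} = -25 - \frac{-11 + \frac{26}{109}}{- \frac{532}{109}} = -25 - \left(- \frac{109}{532}\right) \left(- \frac{1173}{109}\right) = -25 - \frac{1173}{532} = - \frac{14473}{532}$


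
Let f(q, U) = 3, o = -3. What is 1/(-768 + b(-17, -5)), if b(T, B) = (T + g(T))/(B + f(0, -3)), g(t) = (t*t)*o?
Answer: -1/326 ≈ -0.0030675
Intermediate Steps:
g(t) = -3*t² (g(t) = (t*t)*(-3) = t²*(-3) = -3*t²)
b(T, B) = (T - 3*T²)/(3 + B) (b(T, B) = (T - 3*T²)/(B + 3) = (T - 3*T²)/(3 + B))
1/(-768 + b(-17, -5)) = 1/(-768 - 17*(1 - 3*(-17))/(3 - 5)) = 1/(-768 - 17*(1 + 51)/(-2)) = 1/(-768 - 17*(-½)*52) = 1/(-768 + 442) = 1/(-326) = -1/326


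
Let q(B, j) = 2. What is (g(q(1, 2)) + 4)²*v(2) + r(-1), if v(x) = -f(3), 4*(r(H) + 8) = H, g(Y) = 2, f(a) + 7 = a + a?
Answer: 111/4 ≈ 27.750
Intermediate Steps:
f(a) = -7 + 2*a (f(a) = -7 + (a + a) = -7 + 2*a)
r(H) = -8 + H/4
v(x) = 1 (v(x) = -(-7 + 2*3) = -(-7 + 6) = -1*(-1) = 1)
(g(q(1, 2)) + 4)²*v(2) + r(-1) = (2 + 4)²*1 + (-8 + (¼)*(-1)) = 6²*1 + (-8 - ¼) = 36*1 - 33/4 = 36 - 33/4 = 111/4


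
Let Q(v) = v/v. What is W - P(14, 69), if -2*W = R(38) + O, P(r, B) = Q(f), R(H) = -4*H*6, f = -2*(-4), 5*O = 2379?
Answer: 2171/10 ≈ 217.10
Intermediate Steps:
O = 2379/5 (O = (⅕)*2379 = 2379/5 ≈ 475.80)
f = 8
Q(v) = 1
R(H) = -24*H
P(r, B) = 1
W = 2181/10 (W = -(-24*38 + 2379/5)/2 = -(-912 + 2379/5)/2 = -½*(-2181/5) = 2181/10 ≈ 218.10)
W - P(14, 69) = 2181/10 - 1*1 = 2181/10 - 1 = 2171/10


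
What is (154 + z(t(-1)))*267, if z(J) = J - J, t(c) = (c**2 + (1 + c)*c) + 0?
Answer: 41118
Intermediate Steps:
t(c) = c**2 + c*(1 + c) (t(c) = (c**2 + c*(1 + c)) + 0 = c**2 + c*(1 + c))
z(J) = 0
(154 + z(t(-1)))*267 = (154 + 0)*267 = 154*267 = 41118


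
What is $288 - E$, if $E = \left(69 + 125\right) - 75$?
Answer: $169$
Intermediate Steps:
$E = 119$ ($E = 194 - 75 = 119$)
$288 - E = 288 - 119 = 169$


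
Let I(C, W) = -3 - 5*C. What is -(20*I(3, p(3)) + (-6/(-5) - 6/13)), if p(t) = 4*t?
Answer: 23352/65 ≈ 359.26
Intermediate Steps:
-(20*I(3, p(3)) + (-6/(-5) - 6/13)) = -(20*(-3 - 5*3) + (-6/(-5) - 6/13)) = -(20*(-3 - 15) + (-6*(-⅕) - 6*1/13)) = -(20*(-18) + (6/5 - 6/13)) = -(-360 + 48/65) = -1*(-23352/65) = 23352/65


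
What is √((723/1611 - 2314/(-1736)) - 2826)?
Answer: I*√153400327649751/233058 ≈ 53.143*I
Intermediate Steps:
√((723/1611 - 2314/(-1736)) - 2826) = √((723*(1/1611) - 2314*(-1/1736)) - 2826) = √((241/537 + 1157/868) - 2826) = √(830497/466116 - 2826) = √(-1316413319/466116) = I*√153400327649751/233058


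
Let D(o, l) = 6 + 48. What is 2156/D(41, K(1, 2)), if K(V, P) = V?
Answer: 1078/27 ≈ 39.926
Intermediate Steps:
D(o, l) = 54
2156/D(41, K(1, 2)) = 2156/54 = 2156*(1/54) = 1078/27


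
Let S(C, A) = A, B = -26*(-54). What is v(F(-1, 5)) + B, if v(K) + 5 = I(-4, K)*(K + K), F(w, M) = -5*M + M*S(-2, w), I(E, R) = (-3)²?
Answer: 859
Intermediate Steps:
B = 1404
I(E, R) = 9
F(w, M) = -5*M + M*w
v(K) = -5 + 18*K (v(K) = -5 + 9*(K + K) = -5 + 9*(2*K) = -5 + 18*K)
v(F(-1, 5)) + B = (-5 + 18*(5*(-5 - 1))) + 1404 = (-5 + 18*(5*(-6))) + 1404 = (-5 + 18*(-30)) + 1404 = (-5 - 540) + 1404 = -545 + 1404 = 859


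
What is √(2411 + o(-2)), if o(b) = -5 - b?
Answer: 2*√602 ≈ 49.071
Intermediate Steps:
√(2411 + o(-2)) = √(2411 + (-5 - 1*(-2))) = √(2411 + (-5 + 2)) = √(2411 - 3) = √2408 = 2*√602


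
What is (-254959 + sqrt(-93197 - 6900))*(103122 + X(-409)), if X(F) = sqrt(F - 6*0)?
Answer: -(103122 + I*sqrt(409))*(254959 - I*sqrt(100097)) ≈ -2.6292e+10 + 2.747e+7*I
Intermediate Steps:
X(F) = sqrt(F) (X(F) = sqrt(F + 0) = sqrt(F))
(-254959 + sqrt(-93197 - 6900))*(103122 + X(-409)) = (-254959 + sqrt(-93197 - 6900))*(103122 + sqrt(-409)) = (-254959 + sqrt(-100097))*(103122 + I*sqrt(409)) = (-254959 + I*sqrt(100097))*(103122 + I*sqrt(409))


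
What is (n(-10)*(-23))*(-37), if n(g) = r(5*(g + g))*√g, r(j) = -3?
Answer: -2553*I*√10 ≈ -8073.3*I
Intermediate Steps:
n(g) = -3*√g
(n(-10)*(-23))*(-37) = (-3*I*√10*(-23))*(-37) = (69*I*√10)*(-37) = -2553*I*√10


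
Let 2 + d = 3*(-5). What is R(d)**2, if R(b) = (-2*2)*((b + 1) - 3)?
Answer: 5776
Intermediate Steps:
d = -17 (d = -2 + 3*(-5) = -2 - 15 = -17)
R(b) = 8 - 4*b (R(b) = -4*((1 + b) - 3) = -4*(-2 + b) = 8 - 4*b)
R(d)**2 = (8 - 4*(-17))**2 = (8 + 68)**2 = 76**2 = 5776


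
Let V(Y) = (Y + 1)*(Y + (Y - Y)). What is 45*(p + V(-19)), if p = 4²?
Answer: 16110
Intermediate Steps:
V(Y) = Y*(1 + Y) (V(Y) = (1 + Y)*(Y + 0) = (1 + Y)*Y = Y*(1 + Y))
p = 16
45*(p + V(-19)) = 45*(16 - 19*(1 - 19)) = 45*(16 - 19*(-18)) = 45*(16 + 342) = 45*358 = 16110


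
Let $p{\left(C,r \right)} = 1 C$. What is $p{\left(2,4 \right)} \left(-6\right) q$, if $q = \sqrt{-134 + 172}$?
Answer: $- 12 \sqrt{38} \approx -73.973$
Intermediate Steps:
$p{\left(C,r \right)} = C$
$q = \sqrt{38} \approx 6.1644$
$p{\left(2,4 \right)} \left(-6\right) q = 2 \left(-6\right) \sqrt{38} = - 12 \sqrt{38}$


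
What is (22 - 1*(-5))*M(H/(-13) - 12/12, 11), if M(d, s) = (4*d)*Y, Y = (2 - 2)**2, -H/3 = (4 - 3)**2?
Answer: 0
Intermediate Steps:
H = -3 (H = -3*(4 - 3)**2 = -3*1**2 = -3*1 = -3)
Y = 0 (Y = 0**2 = 0)
M(d, s) = 0 (M(d, s) = (4*d)*0 = 0)
(22 - 1*(-5))*M(H/(-13) - 12/12, 11) = (22 - 1*(-5))*0 = (22 + 5)*0 = 27*0 = 0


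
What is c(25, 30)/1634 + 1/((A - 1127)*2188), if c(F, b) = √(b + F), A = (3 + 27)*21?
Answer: -1/1087436 + √55/1634 ≈ 0.0045378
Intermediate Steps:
A = 630 (A = 30*21 = 630)
c(F, b) = √(F + b)
c(25, 30)/1634 + 1/((A - 1127)*2188) = √(25 + 30)/1634 + 1/((630 - 1127)*2188) = √55*(1/1634) + (1/2188)/(-497) = √55/1634 - 1/497*1/2188 = √55/1634 - 1/1087436 = -1/1087436 + √55/1634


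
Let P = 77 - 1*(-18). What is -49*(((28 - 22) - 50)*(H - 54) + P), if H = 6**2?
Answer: -43463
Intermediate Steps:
H = 36
P = 95 (P = 77 + 18 = 95)
-49*(((28 - 22) - 50)*(H - 54) + P) = -49*(((28 - 22) - 50)*(36 - 54) + 95) = -49*((6 - 50)*(-18) + 95) = -49*(-44*(-18) + 95) = -49*(792 + 95) = -49*887 = -43463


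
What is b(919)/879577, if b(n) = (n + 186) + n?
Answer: 2024/879577 ≈ 0.0023011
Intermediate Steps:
b(n) = 186 + 2*n (b(n) = (186 + n) + n = 186 + 2*n)
b(919)/879577 = (186 + 2*919)/879577 = (186 + 1838)*(1/879577) = 2024*(1/879577) = 2024/879577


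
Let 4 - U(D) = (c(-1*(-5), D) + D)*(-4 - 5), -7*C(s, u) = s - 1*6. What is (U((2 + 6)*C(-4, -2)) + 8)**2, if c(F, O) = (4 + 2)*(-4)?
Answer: 501264/49 ≈ 10230.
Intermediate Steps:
C(s, u) = 6/7 - s/7 (C(s, u) = -(s - 1*6)/7 = -(s - 6)/7 = -(-6 + s)/7 = 6/7 - s/7)
c(F, O) = -24 (c(F, O) = 6*(-4) = -24)
U(D) = -212 + 9*D (U(D) = 4 - (-24 + D)*(-4 - 5) = 4 - (-24 + D)*(-9) = 4 - (216 - 9*D) = 4 + (-216 + 9*D) = -212 + 9*D)
(U((2 + 6)*C(-4, -2)) + 8)**2 = ((-212 + 9*((2 + 6)*(6/7 - 1/7*(-4)))) + 8)**2 = ((-212 + 9*(8*(6/7 + 4/7))) + 8)**2 = ((-212 + 9*(8*(10/7))) + 8)**2 = ((-212 + 9*(80/7)) + 8)**2 = ((-212 + 720/7) + 8)**2 = (-764/7 + 8)**2 = (-708/7)**2 = 501264/49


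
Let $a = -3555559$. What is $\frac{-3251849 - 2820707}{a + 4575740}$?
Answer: $- \frac{6072556}{1020181} \approx -5.9524$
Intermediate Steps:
$\frac{-3251849 - 2820707}{a + 4575740} = \frac{-3251849 - 2820707}{-3555559 + 4575740} = - \frac{6072556}{1020181}$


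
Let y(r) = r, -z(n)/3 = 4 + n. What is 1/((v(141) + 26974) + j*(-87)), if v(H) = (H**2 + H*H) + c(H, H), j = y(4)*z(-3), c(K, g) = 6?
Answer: 1/67786 ≈ 1.4752e-5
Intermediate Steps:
z(n) = -12 - 3*n (z(n) = -3*(4 + n) = -12 - 3*n)
j = -12 (j = 4*(-12 - 3*(-3)) = 4*(-12 + 9) = 4*(-3) = -12)
v(H) = 6 + 2*H**2 (v(H) = (H**2 + H*H) + 6 = (H**2 + H**2) + 6 = 2*H**2 + 6 = 6 + 2*H**2)
1/((v(141) + 26974) + j*(-87)) = 1/(((6 + 2*141**2) + 26974) - 12*(-87)) = 1/(((6 + 2*19881) + 26974) + 1044) = 1/(((6 + 39762) + 26974) + 1044) = 1/((39768 + 26974) + 1044) = 1/(66742 + 1044) = 1/67786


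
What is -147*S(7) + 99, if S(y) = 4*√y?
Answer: 99 - 588*√7 ≈ -1456.7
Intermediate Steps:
-147*S(7) + 99 = -588*√7 + 99 = 99 - 588*√7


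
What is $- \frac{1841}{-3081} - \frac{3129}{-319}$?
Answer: $\frac{10227728}{982839} \approx 10.406$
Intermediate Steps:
$- \frac{1841}{-3081} - \frac{3129}{-319} = \left(-1841\right) \left(- \frac{1}{3081}\right) - - \frac{3129}{319} = \frac{1841}{3081} + \frac{3129}{319} = \frac{10227728}{982839}$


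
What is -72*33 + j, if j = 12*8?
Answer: -2280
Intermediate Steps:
j = 96
-72*33 + j = -72*33 + 96 = -2376 + 96 = -2280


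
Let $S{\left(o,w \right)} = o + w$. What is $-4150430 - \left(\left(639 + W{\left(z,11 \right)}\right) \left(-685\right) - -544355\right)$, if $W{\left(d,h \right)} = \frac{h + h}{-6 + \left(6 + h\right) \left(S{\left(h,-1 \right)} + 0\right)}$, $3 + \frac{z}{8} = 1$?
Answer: $- \frac{349072205}{82} \approx -4.257 \cdot 10^{6}$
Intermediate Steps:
$z = -16$ ($z = -24 + 8 \cdot 1 = -24 + 8 = -16$)
$W{\left(d,h \right)} = \frac{2 h}{-6 + \left(-1 + h\right) \left(6 + h\right)}$ ($W{\left(d,h \right)} = \frac{h + h}{-6 + \left(6 + h\right) \left(\left(h - 1\right) + 0\right)} = \frac{2 h}{-6 + \left(6 + h\right) \left(\left(-1 + h\right) + 0\right)} = \frac{2 h}{-6 + \left(6 + h\right) \left(-1 + h\right)} = \frac{2 h}{-6 + \left(-1 + h\right) \left(6 + h\right)}$)
$-4150430 - \left(\left(639 + W{\left(z,11 \right)}\right) \left(-685\right) - -544355\right) = -4150430 - \left(\left(639 + 2 \cdot 11 \frac{1}{-12 + 11^{2} + 5 \cdot 11}\right) \left(-685\right) - -544355\right) = -4150430 - \left(\left(639 + 2 \cdot 11 \frac{1}{-12 + 121 + 55}\right) \left(-685\right) + 544355\right) = -4150430 - \left(\left(639 + 2 \cdot 11 \cdot \frac{1}{164}\right) \left(-685\right) + 544355\right) = -4150430 - \left(\left(639 + \frac{11}{82}\right) \left(-685\right) + 544355\right) = -4150430 - \left(\frac{52409}{82} \left(-685\right) + 544355\right) = -4150430 - \left(- \frac{35900165}{82} + 544355\right) = -4150430 - \frac{8736945}{82} = - \frac{349072205}{82}$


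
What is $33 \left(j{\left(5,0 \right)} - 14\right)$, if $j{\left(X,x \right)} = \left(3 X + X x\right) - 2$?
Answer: $-33$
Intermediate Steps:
$j{\left(X,x \right)} = -2 + 3 X + X x$
$33 \left(j{\left(5,0 \right)} - 14\right) = 33 \left(\left(-2 + 3 \cdot 5 + 5 \cdot 0\right) - 14\right) = 33 \left(\left(-2 + 15 + 0\right) - 14\right) = 33 \left(13 - 14\right) = 33 \left(-1\right) = -33$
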